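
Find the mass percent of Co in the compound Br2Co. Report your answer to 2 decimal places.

Molar mass = 2(79.90) + 1(58.93) = 218.730 g/mol
Mass of Co per mole = 1 × 58.93 = 58.930 g
% Co = 58.930 / 218.730 × 100 = 26.94%

26.94%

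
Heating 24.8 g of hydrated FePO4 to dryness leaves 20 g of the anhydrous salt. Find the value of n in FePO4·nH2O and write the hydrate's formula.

FePO4·2H2O

Mass of water lost = 24.8 − 20 = 4.8 g → 4.8 / 18.02 = 0.2664 mol H2O
Molar mass of FePO4 = 150.82 g/mol → mol FePO4 = 20 / 150.82 = 0.1326
n = 0.2664 / 0.1326 = 2.01 ≈ 2 → FePO4·2H2O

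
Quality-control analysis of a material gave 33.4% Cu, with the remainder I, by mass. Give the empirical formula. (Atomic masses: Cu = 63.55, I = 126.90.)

Assume 100 g: 33.4 g Cu, 66.6 g I.
Moles — Cu: 33.4 / 63.55 = 0.5256 mol; I: 66.6 / 126.90 = 0.5248 mol
Smallest is I at 0.5248 mol; normalising gives Cu 1.001, I 1.000
→ CuI

CuI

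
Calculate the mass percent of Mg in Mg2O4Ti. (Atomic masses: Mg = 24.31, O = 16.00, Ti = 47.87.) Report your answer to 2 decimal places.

Molar mass = 2(24.31) + 4(16.00) + 1(47.87) = 160.490 g/mol
Mass of Mg per mole = 2 × 24.31 = 48.620 g
% Mg = 48.620 / 160.490 × 100 = 30.29%

30.29%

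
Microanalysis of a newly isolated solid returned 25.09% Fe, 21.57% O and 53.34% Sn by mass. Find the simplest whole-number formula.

FeO3Sn

Assume 100 g: 25.09 g Fe, 21.57 g O, 53.34 g Sn.
Moles — Fe: 25.09 / 55.85 = 0.4492 mol; O: 21.57 / 16.00 = 1.348 mol; Sn: 53.34 / 118.71 = 0.4493 mol
Ratios (÷ 0.4492): Fe 1.000, O 3.001, Sn 1.000
→ FeO3Sn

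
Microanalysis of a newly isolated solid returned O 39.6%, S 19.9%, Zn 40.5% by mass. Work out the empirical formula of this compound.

Assume 100 g: 39.6 g O, 19.9 g S, 40.5 g Zn.
Moles — O: 39.6 / 16.00 = 2.475 mol; S: 19.9 / 32.07 = 0.6205 mol; Zn: 40.5 / 65.38 = 0.6195 mol
Divide by the smallest (0.6195 mol Zn): O 3.995, S 1.002, Zn 1.000
≈ 4:1:1 → O4SZn

O4SZn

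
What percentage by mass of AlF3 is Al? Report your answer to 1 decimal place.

Molar mass = 1(26.98) + 3(19.00) = 83.980 g/mol
Mass of Al per mole = 1 × 26.98 = 26.980 g
% Al = 26.980 / 83.980 × 100 = 32.1%

32.1%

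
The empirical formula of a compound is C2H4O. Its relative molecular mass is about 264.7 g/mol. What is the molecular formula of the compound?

Empirical-formula mass = 44.05 g/mol
n = 264.7 / 44.05 = 6.01 ≈ 6
Molecular formula = (C2H4O)6 = C12H24O6

C12H24O6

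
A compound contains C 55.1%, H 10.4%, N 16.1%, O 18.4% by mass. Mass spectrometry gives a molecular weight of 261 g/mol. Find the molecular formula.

Assume 100 g: 55.1 g C, 10.4 g H, 16.1 g N, 18.4 g O.
C: 55.1 g ÷ 12.01 g/mol = 4.588 mol
H: 10.4 g ÷ 1.008 g/mol = 10.32 mol
N: 16.1 g ÷ 14.01 g/mol = 1.149 mol
O: 18.4 g ÷ 16.00 g/mol = 1.15 mol
Ratios (÷ 1.149): C 3.992, H 8.978, N 1.000, O 1.001
→ C4H9NO
Empirical-formula mass = 87.12 g/mol
n = 261 / 87.12 = 3.00 ≈ 3
Molecular formula = (C4H9NO)×3 = C12H27N3O3

C12H27N3O3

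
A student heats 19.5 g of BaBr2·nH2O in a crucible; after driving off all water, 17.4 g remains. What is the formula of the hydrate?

Mass of water lost = 19.5 − 17.4 = 2.1 g → 2.1 / 18.02 = 0.1165 mol H2O
Molar mass of BaBr2 = 297.13 g/mol → mol BaBr2 = 17.4 / 297.13 = 0.05856
n = 0.1165 / 0.05856 = 1.99 ≈ 2 → BaBr2·2H2O

BaBr2·2H2O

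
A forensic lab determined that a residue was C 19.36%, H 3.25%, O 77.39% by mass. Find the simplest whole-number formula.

CH2O3

Assume 100 g: 19.36 g C, 3.25 g H, 77.39 g O.
Moles — C: 19.36 / 12.01 = 1.612 mol; H: 3.25 / 1.008 = 3.224 mol; O: 77.39 / 16.00 = 4.837 mol
Smallest is C at 1.612 mol; normalising gives C 1.000, H 2.000, O 3.001
→ CH2O3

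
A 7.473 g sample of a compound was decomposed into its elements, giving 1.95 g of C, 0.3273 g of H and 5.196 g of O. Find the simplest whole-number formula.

n(C) = 1.95/12.01 = 0.1624, n(H) = 0.3273/1.008 = 0.3247, n(O) = 5.196/16.00 = 0.3247
Ratios (÷ 0.1624): C 1.000, H 2.000, O 2.000
→ CH2O2

CH2O2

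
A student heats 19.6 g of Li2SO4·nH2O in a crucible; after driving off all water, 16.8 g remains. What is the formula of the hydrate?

Li2SO4·H2O

Mass of water lost = 19.6 − 16.8 = 2.8 g → 2.8 / 18.02 = 0.1554 mol H2O
Molar mass of Li2SO4 = 109.95 g/mol → mol Li2SO4 = 16.8 / 109.95 = 0.1528
n = 0.1554 / 0.1528 = 1.02 ≈ 1 → Li2SO4·H2O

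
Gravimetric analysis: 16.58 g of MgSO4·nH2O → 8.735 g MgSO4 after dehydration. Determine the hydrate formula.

MgSO4·6H2O

Mass of water lost = 16.58 − 8.735 = 7.845 g → 7.845 / 18.02 = 0.4353 mol H2O
Molar mass of MgSO4 = 120.38 g/mol → mol MgSO4 = 8.735 / 120.38 = 0.07256
n = 0.4353 / 0.07256 = 6.00 ≈ 6 → MgSO4·6H2O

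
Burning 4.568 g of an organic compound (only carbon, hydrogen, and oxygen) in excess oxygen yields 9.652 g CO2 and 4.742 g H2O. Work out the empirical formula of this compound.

mol C = 9.652 / 44.01 = 0.2193; mass C = 0.2193 × 12.01 = 2.634 g
mol H = 2 × (4.742 / 18.02) = 0.5263; mass H = 0.5263 × 1.008 = 0.5305 g
mass O = 4.568 − (3.164) = 1.404 g → mol O = 0.08772
Ratios (÷ 0.08772): C 2.500, H 6.000, O 1.000
Scaling by 2: C 5.00, H 12.00, O 2.00 → C5H12O2

C5H12O2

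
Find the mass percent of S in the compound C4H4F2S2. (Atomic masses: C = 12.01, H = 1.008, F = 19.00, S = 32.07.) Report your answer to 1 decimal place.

Molar mass = 4(12.01) + 4(1.008) + 2(19.00) + 2(32.07) = 154.212 g/mol
Mass of S per mole = 2 × 32.07 = 64.140 g
% S = 64.140 / 154.212 × 100 = 41.6%

41.6%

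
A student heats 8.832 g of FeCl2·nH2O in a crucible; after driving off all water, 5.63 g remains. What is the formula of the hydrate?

FeCl2·4H2O

Mass of water lost = 8.832 − 5.63 = 3.202 g → 3.202 / 18.02 = 0.1777 mol H2O
Molar mass of FeCl2 = 126.75 g/mol → mol FeCl2 = 5.63 / 126.75 = 0.04442
n = 0.1777 / 0.04442 = 4.00 ≈ 4 → FeCl2·4H2O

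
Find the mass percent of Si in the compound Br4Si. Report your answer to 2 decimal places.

8.08%

Molar mass = 4(79.90) + 1(28.09) = 347.690 g/mol
Mass of Si per mole = 1 × 28.09 = 28.090 g
% Si = 28.090 / 347.690 × 100 = 8.08%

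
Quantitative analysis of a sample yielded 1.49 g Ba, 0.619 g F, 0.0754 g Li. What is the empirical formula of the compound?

BaF3Li

Ba: 1.49 g ÷ 137.33 g/mol = 0.01085 mol
F: 0.619 g ÷ 19.00 g/mol = 0.03258 mol
Li: 0.0754 g ÷ 6.94 g/mol = 0.01086 mol
Smallest is Ba at 0.01085 mol; normalising gives Ba 1.000, F 3.003, Li 1.001
Ratio ≈ 1:3:1, so the empirical formula is BaF3Li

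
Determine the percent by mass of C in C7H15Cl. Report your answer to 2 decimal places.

62.44%

Molar mass = 7(12.01) + 15(1.008) + 1(35.45) = 134.640 g/mol
Mass of C per mole = 7 × 12.01 = 84.070 g
% C = 84.070 / 134.640 × 100 = 62.44%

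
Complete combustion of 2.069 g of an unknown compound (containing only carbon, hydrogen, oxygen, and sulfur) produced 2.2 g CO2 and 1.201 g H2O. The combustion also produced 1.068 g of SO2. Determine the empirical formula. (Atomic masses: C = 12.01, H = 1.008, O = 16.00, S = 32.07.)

mol C = 2.2 / 44.01 = 0.04999; mass C = 0.04999 × 12.01 = 0.6004 g
mol H = 2 × (1.201 / 18.02) = 0.1333; mass H = 0.1333 × 1.008 = 0.1344 g
mol S = 1.068 / 64.07 = 0.01667; mass S = 0.5346 g
mass O = 2.069 − (1.269) = 0.7997 g → mol O = 0.04998
Ratios (÷ 0.01667): C 2.999, H 7.997, O 2.998, S 1.000
→ C3H8O3S

C3H8O3S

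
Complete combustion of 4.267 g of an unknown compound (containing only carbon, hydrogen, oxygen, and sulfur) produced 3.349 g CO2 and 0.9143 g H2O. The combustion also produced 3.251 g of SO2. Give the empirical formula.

mol C = 3.349 / 44.01 = 0.07610; mass C = 0.07610 × 12.01 = 0.9139 g
mol H = 2 × (0.9143 / 18.02) = 0.1015; mass H = 0.1015 × 1.008 = 0.1023 g
mol S = 3.251 / 64.07 = 0.05074; mass S = 1.627 g
mass O = 4.267 − (2.643) = 1.624 g → mol O = 0.1015
Divide by the smallest (0.05074 mol S): C 1.500, H 2.000, O 2.000, S 1.000
Multiply by 2: C 3.00, H 4.00, O 4.00, S 2.00 → C3H4O4S2

C3H4O4S2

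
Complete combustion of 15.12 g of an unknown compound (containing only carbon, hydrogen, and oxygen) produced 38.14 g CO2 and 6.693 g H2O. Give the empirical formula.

C7H6O2

mol C = 38.14 / 44.01 = 0.8666; mass C = 0.8666 × 12.01 = 10.41 g
mol H = 2 × (6.693 / 18.02) = 0.7428; mass H = 0.7428 × 1.008 = 0.7488 g
mass O = 15.12 − (11.16) = 3.963 g → mol O = 0.2477
Divide by the smallest (0.2477 mol O): C 3.499, H 2.999, O 1.000
Multiply by 2: C 7.00, H 6.00, O 2.00 → C7H6O2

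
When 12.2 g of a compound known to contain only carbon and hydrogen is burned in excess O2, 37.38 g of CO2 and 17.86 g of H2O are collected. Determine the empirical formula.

mol C = 37.38 / 44.01 = 0.8494; mass C = 0.8494 × 12.01 = 10.20 g
mol H = 2 × (17.86 / 18.02) = 1.982; mass H = 1.982 × 1.008 = 1.998 g
Divide by the smallest (0.8494 mol C): C 1.000, H 2.334
Scaling by 3: C 3.00, H 7.00 → C3H7

C3H7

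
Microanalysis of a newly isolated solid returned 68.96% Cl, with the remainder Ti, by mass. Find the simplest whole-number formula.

Cl3Ti

Assume 100 g: 68.96 g Cl, 31.04 g Ti.
Moles — Cl: 68.96 / 35.45 = 1.945 mol; Ti: 31.04 / 47.87 = 0.6484 mol
Smallest is Ti at 0.6484 mol; normalising gives Cl 3.000, Ti 1.000
→ Cl3Ti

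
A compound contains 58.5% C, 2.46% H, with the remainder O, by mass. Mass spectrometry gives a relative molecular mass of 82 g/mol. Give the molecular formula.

C4H2O2

Assume 100 g: 58.5 g C, 2.46 g H, 39.04 g O.
n(C) = 58.5/12.01 = 4.871, n(H) = 2.46/1.008 = 2.44, n(O) = 39.04/16.00 = 2.44
Ratios (÷ 2.44): C 1.996, H 1.000, O 1.000
≈ 2:1:1 → C2HO
Empirical-formula mass = 41.03 g/mol
n = 82 / 41.03 = 2.00 ≈ 2
Molecular formula = (C2HO)×2 = C4H2O2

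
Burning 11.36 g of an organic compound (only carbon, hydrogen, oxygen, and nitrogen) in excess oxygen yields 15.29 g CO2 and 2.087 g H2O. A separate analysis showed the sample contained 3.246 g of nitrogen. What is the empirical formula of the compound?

mol C = 15.29 / 44.01 = 0.3474; mass C = 0.3474 × 12.01 = 4.173 g
mol H = 2 × (2.087 / 18.02) = 0.2316; mass H = 0.2316 × 1.008 = 0.2335 g
mol N = 3.246 / 14.01 = 0.2317
mass O = 11.36 − (7.652) = 3.708 g → mol O = 0.2317
Ratios (÷ 0.2316): C 1.500, H 1.000, N 1.000, O 1.001
Scaling by 2: C 3.00, H 2.00, N 2.00, O 2.00 → C3H2N2O2

C3H2N2O2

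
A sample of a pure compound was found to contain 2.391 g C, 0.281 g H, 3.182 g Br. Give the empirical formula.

C5H7Br

C: 2.391 g ÷ 12.01 g/mol = 0.1991 mol
H: 0.281 g ÷ 1.008 g/mol = 0.2788 mol
Br: 3.182 g ÷ 79.90 g/mol = 0.03982 mol
Smallest is Br at 0.03982 mol; normalising gives C 4.999, H 7.000, Br 1.000
Ratio ≈ 5:7:1, so the empirical formula is C5H7Br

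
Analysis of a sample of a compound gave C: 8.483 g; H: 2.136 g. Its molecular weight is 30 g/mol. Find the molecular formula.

C: 8.483 g ÷ 12.01 g/mol = 0.7063 mol
H: 2.136 g ÷ 1.008 g/mol = 2.119 mol
Divide by the smallest (0.7063 mol C): C 1.000, H 3.000
→ CH3
Empirical-formula mass = 15.03 g/mol
n = 30 / 15.03 = 2.00 ≈ 2
Molecular formula = (CH3)×2 = C2H6

C2H6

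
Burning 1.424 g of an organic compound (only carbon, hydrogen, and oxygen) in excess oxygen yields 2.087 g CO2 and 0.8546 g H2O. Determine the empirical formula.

CH2O

mol C = 2.087 / 44.01 = 0.04742; mass C = 0.04742 × 12.01 = 0.5695 g
mol H = 2 × (0.8546 / 18.02) = 0.09485; mass H = 0.09485 × 1.008 = 0.09561 g
mass O = 1.424 − (0.6651) = 0.7589 g → mol O = 0.04743
Divide by the smallest (0.04742 mol C): C 1.000, H 2.000, O 1.000
≈ 1:2:1 → CH2O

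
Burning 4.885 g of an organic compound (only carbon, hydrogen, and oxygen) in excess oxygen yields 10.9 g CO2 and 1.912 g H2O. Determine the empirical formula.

C7H6O3

mol C = 10.9 / 44.01 = 0.2477; mass C = 0.2477 × 12.01 = 2.975 g
mol H = 2 × (1.912 / 18.02) = 0.2122; mass H = 0.2122 × 1.008 = 0.2139 g
mass O = 4.885 − (3.188) = 1.697 g → mol O = 0.1060
Divide by the smallest (0.106 mol O): C 2.336, H 2.001, O 1.000
×3: C 7.01, H 6.00, O 3.00 → C7H6O3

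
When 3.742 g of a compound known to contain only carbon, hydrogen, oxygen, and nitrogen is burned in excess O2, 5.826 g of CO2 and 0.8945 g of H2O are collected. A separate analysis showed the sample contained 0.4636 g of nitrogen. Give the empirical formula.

C4H3NO3

mol C = 5.826 / 44.01 = 0.1324; mass C = 0.1324 × 12.01 = 1.590 g
mol H = 2 × (0.8945 / 18.02) = 0.09928; mass H = 0.09928 × 1.008 = 0.1001 g
mol N = 0.4636 / 14.01 = 0.03309
mass O = 3.742 − (2.154) = 1.588 g → mol O = 0.09928
Smallest is N at 0.03309 mol; normalising gives C 4.000, H 3.000, N 1.000, O 3.000
→ C4H3NO3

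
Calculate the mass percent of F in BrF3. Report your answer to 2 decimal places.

41.64%

Molar mass = 1(79.90) + 3(19.00) = 136.900 g/mol
Mass of F per mole = 3 × 19.00 = 57.000 g
% F = 57.000 / 136.900 × 100 = 41.64%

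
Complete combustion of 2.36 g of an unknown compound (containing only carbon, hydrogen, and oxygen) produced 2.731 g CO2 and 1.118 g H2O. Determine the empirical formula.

C2H4O3

mol C = 2.731 / 44.01 = 0.06205; mass C = 0.06205 × 12.01 = 0.7453 g
mol H = 2 × (1.118 / 18.02) = 0.1241; mass H = 0.1241 × 1.008 = 0.1251 g
mass O = 2.36 − (0.8703) = 1.490 g → mol O = 0.09310
Divide by the smallest (0.06205 mol C): C 1.000, H 2.000, O 1.500
Multiply by 2: C 2.00, H 4.00, O 3.00 → C2H4O3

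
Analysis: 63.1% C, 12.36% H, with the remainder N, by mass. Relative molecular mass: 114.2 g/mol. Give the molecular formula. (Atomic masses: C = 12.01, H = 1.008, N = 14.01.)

C6H14N2

Assume 100 g: 63.1 g C, 12.36 g H, 24.54 g N.
C: 63.1 g ÷ 12.01 g/mol = 5.254 mol
H: 12.36 g ÷ 1.008 g/mol = 12.26 mol
N: 24.54 g ÷ 14.01 g/mol = 1.752 mol
Smallest is N at 1.752 mol; normalising gives C 3.000, H 7.000, N 1.000
→ C3H7N
Empirical-formula mass = 57.10 g/mol
n = 114.2 / 57.10 = 2.00 ≈ 2
Molecular formula = (C3H7N)×2 = C6H14N2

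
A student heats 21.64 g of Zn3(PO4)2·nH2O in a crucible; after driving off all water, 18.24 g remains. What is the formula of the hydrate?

Zn3(PO4)2·4H2O

Mass of water lost = 21.64 − 18.24 = 3.4 g → 3.4 / 18.02 = 0.1887 mol H2O
Molar mass of Zn3(PO4)2 = 386.08 g/mol → mol Zn3(PO4)2 = 18.24 / 386.08 = 0.04724
n = 0.1887 / 0.04724 = 3.99 ≈ 4 → Zn3(PO4)2·4H2O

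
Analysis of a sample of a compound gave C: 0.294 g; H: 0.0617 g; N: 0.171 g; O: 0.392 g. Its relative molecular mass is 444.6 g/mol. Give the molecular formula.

C: 0.294 g ÷ 12.01 g/mol = 0.02448 mol
H: 0.0617 g ÷ 1.008 g/mol = 0.06121 mol
N: 0.171 g ÷ 14.01 g/mol = 0.01221 mol
O: 0.392 g ÷ 16.00 g/mol = 0.0245 mol
Smallest is N at 0.01221 mol; normalising gives C 2.006, H 5.015, N 1.000, O 2.007
→ C2H5NO2
Empirical-formula mass = 75.07 g/mol
n = 444.6 / 75.07 = 5.92 ≈ 6
Molecular formula = (C2H5NO2)×6 = C12H30N6O12

C12H30N6O12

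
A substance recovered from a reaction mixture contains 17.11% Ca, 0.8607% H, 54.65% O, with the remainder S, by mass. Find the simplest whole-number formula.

Assume 100 g: 17.11 g Ca, 0.8607 g H, 54.65 g O, 27.379 g S.
n(Ca) = 17.11/40.08 = 0.4269, n(H) = 0.8607/1.008 = 0.8539, n(O) = 54.65/16.00 = 3.416, n(S) = 27.379/32.07 = 0.8537
Smallest is Ca at 0.4269 mol; normalising gives Ca 1.000, H 2.000, O 8.001, S 2.000
Ratio ≈ 1:2:8:2, so the empirical formula is CaH2O8S2

CaH2O8S2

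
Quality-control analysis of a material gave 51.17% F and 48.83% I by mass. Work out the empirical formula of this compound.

Assume 100 g: 51.17 g F, 48.83 g I.
n(F) = 51.17/19.00 = 2.693, n(I) = 48.83/126.90 = 0.3848
Divide by the smallest (0.3848 mol I): F 6.999, I 1.000
→ F7I

F7I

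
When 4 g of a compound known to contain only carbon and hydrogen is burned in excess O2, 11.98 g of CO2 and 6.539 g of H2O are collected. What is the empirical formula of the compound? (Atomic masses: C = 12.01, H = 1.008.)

C3H8

mol C = 11.98 / 44.01 = 0.2722; mass C = 0.2722 × 12.01 = 3.269 g
mol H = 2 × (6.539 / 18.02) = 0.7257; mass H = 0.7257 × 1.008 = 0.7316 g
Ratios (÷ 0.2722): C 1.000, H 2.666
×3: C 3.00, H 8.00 → C3H8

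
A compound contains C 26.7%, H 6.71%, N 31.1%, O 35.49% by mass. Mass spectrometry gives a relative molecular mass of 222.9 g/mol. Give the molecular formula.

C5H15N5O5

Assume 100 g: 26.7 g C, 6.71 g H, 31.1 g N, 35.49 g O.
Moles — C: 26.7 / 12.01 = 2.223 mol; H: 6.71 / 1.008 = 6.657 mol; N: 31.1 / 14.01 = 2.22 mol; O: 35.49 / 16.00 = 2.218 mol
Smallest is O at 2.218 mol; normalising gives C 1.002, H 3.001, N 1.001, O 1.000
Ratio ≈ 1:3:1:1, so the empirical formula is CH3NO
Empirical-formula mass = 45.04 g/mol
n = 222.9 / 45.04 = 4.95 ≈ 5
Molecular formula = (CH3NO)×5 = C5H15N5O5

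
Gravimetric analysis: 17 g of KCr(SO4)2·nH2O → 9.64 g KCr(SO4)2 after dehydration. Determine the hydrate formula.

Mass of water lost = 17 − 9.64 = 7.36 g → 7.36 / 18.02 = 0.4084 mol H2O
Molar mass of KCr(SO4)2 = 283.24 g/mol → mol KCr(SO4)2 = 9.64 / 283.24 = 0.03403
n = 0.4084 / 0.03403 = 12.00 ≈ 12 → KCr(SO4)2·12H2O

KCr(SO4)2·12H2O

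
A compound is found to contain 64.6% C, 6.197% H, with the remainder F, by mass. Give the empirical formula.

Assume 100 g: 64.6 g C, 6.197 g H, 29.203 g F.
n(C) = 64.6/12.01 = 5.379, n(H) = 6.197/1.008 = 6.148, n(F) = 29.203/19.00 = 1.537
Ratios (÷ 1.537): C 3.500, H 4.000, F 1.000
×2: C 7.00, H 8.00, F 2.00 → C7H8F2

C7H8F2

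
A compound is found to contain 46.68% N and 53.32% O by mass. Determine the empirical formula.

NO

Assume 100 g: 46.68 g N, 53.32 g O.
N: 46.68 g ÷ 14.01 g/mol = 3.332 mol
O: 53.32 g ÷ 16.00 g/mol = 3.333 mol
Divide by the smallest (3.332 mol N): N 1.000, O 1.000
Ratio ≈ 1:1, so the empirical formula is NO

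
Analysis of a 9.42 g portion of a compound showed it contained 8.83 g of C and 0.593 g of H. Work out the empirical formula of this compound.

Moles — C: 8.83 / 12.01 = 0.7352 mol; H: 0.593 / 1.008 = 0.5883 mol
Smallest is H at 0.5883 mol; normalising gives C 1.250, H 1.000
×4: C 5.00, H 4.00 → C5H4

C5H4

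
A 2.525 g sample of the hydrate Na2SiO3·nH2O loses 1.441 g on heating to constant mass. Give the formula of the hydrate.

Na2SiO3·9H2O

Mass of anhydrous Na2SiO3 = 2.525 − 1.441 = 1.084 g
mol H2O = 1.441 / 18.02 = 0.07997
Molar mass of Na2SiO3 = 122.07 g/mol → mol Na2SiO3 = 1.084 / 122.07 = 0.00888
n = 0.07997 / 0.00888 = 9.01 ≈ 9 → Na2SiO3·9H2O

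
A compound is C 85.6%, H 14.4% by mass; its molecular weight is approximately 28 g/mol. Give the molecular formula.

Assume 100 g: 85.6 g C, 14.4 g H.
C: 85.6 g ÷ 12.01 g/mol = 7.127 mol
H: 14.4 g ÷ 1.008 g/mol = 14.29 mol
Smallest is C at 7.127 mol; normalising gives C 1.000, H 2.004
→ CH2
Empirical-formula mass = 14.03 g/mol
n = 28 / 14.03 = 2.00 ≈ 2
Molecular formula = (CH2)×2 = C2H4

C2H4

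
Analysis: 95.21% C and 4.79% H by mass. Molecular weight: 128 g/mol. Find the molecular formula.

Assume 100 g: 95.21 g C, 4.79 g H.
Moles — C: 95.21 / 12.01 = 7.928 mol; H: 4.79 / 1.008 = 4.752 mol
Smallest is H at 4.752 mol; normalising gives C 1.668, H 1.000
Multiply by 3: C 5.00, H 3.00 → C5H3
Empirical-formula mass = 63.07 g/mol
n = 128 / 63.07 = 2.03 ≈ 2
Molecular formula = (C5H3)×2 = C10H6

C10H6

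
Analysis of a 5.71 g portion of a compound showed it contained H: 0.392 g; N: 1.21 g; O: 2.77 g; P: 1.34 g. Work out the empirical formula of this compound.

Moles — H: 0.392 / 1.008 = 0.3889 mol; N: 1.21 / 14.01 = 0.08637 mol; O: 2.77 / 16.00 = 0.1731 mol; P: 1.34 / 30.97 = 0.04327 mol
Smallest is P at 0.04327 mol; normalising gives H 8.988, N 1.996, O 4.001, P 1.000
→ H9N2O4P

H9N2O4P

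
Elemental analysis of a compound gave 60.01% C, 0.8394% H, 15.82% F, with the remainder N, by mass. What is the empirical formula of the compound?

C6HFN2

Assume 100 g: 60.01 g C, 0.8394 g H, 15.82 g F, 23.331 g N.
n(C) = 60.01/12.01 = 4.997, n(H) = 0.8394/1.008 = 0.8327, n(F) = 15.82/19.00 = 0.8326, n(N) = 23.331/14.01 = 1.665
Ratios (÷ 0.8326): C 6.001, H 1.000, F 1.000, N 2.000
Ratio ≈ 6:1:1:2, so the empirical formula is C6HFN2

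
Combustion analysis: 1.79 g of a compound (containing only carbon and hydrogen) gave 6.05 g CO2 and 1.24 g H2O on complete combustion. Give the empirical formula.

CH

mol C = 6.05 / 44.01 = 0.1375; mass C = 0.1375 × 12.01 = 1.651 g
mol H = 2 × (1.24 / 18.02) = 0.1376; mass H = 0.1376 × 1.008 = 0.1387 g
Smallest is C at 0.1375 mol; normalising gives C 1.000, H 1.001
≈ 1:1 → CH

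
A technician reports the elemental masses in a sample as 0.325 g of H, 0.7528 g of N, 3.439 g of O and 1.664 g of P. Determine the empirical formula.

H6NO4P

n(H) = 0.325/1.008 = 0.3224, n(N) = 0.7528/14.01 = 0.05373, n(O) = 3.439/16.00 = 0.2149, n(P) = 1.664/30.97 = 0.05373
Divide by the smallest (0.05373 mol P): H 6.001, N 1.000, O 4.000, P 1.000
→ H6NO4P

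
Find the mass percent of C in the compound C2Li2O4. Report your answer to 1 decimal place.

Molar mass = 2(12.01) + 2(6.94) + 4(16.00) = 101.900 g/mol
Mass of C per mole = 2 × 12.01 = 24.020 g
% C = 24.020 / 101.900 × 100 = 23.6%

23.6%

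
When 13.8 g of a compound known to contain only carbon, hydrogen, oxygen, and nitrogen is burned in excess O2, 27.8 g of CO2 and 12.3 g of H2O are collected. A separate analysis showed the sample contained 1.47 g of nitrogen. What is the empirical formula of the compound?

C6H13NO2

mol C = 27.8 / 44.01 = 0.6317; mass C = 0.6317 × 12.01 = 7.586 g
mol H = 2 × (12.3 / 18.02) = 1.365; mass H = 1.365 × 1.008 = 1.376 g
mol N = 1.47 / 14.01 = 0.1049
mass O = 13.8 − (10.43) = 3.368 g → mol O = 0.2105
Divide by the smallest (0.1049 mol N): C 6.020, H 13.011, N 1.000, O 2.006
Ratio ≈ 6:13:1:2, so the empirical formula is C6H13NO2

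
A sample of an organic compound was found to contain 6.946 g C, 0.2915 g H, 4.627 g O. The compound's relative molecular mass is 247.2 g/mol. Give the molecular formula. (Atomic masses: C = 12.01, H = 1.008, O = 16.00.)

n(C) = 6.946/12.01 = 0.5784, n(H) = 0.2915/1.008 = 0.2892, n(O) = 4.627/16.00 = 0.2892
Smallest is H at 0.2892 mol; normalising gives C 2.000, H 1.000, O 1.000
→ C2HO
Empirical-formula mass = 41.03 g/mol
n = 247.2 / 41.03 = 6.03 ≈ 6
Molecular formula = (C2HO)×6 = C12H6O6

C12H6O6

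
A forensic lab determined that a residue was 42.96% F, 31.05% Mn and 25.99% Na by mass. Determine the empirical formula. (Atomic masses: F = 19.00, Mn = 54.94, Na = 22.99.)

F4MnNa2

Assume 100 g: 42.96 g F, 31.05 g Mn, 25.99 g Na.
Moles — F: 42.96 / 19.00 = 2.261 mol; Mn: 31.05 / 54.94 = 0.5652 mol; Na: 25.99 / 22.99 = 1.13 mol
Ratios (÷ 0.5652): F 4.001, Mn 1.000, Na 2.000
→ F4MnNa2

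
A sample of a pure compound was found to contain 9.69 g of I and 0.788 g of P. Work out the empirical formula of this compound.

Moles — I: 9.69 / 126.90 = 0.07636 mol; P: 0.788 / 30.97 = 0.02544 mol
Divide by the smallest (0.02544 mol P): I 3.001, P 1.000
≈ 3:1 → I3P

I3P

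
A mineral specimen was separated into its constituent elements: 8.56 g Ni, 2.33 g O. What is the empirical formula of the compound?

NiO

Moles — Ni: 8.56 / 58.69 = 0.1459 mol; O: 2.33 / 16.00 = 0.1456 mol
Divide by the smallest (0.1456 mol O): Ni 1.002, O 1.000
≈ 1:1 → NiO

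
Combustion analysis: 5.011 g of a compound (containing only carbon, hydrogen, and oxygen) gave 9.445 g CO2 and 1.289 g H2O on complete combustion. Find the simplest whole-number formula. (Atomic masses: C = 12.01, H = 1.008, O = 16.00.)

mol C = 9.445 / 44.01 = 0.2146; mass C = 0.2146 × 12.01 = 2.577 g
mol H = 2 × (1.289 / 18.02) = 0.1431; mass H = 0.1431 × 1.008 = 0.1442 g
mass O = 5.011 − (2.722) = 2.289 g → mol O = 0.1431
Divide by the smallest (0.1431 mol H): C 1.500, H 1.000, O 1.000
Multiply by 2: C 3.00, H 2.00, O 2.00 → C3H2O2

C3H2O2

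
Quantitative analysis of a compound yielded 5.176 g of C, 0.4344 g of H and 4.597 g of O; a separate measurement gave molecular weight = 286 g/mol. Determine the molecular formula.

C12H12O8

n(C) = 5.176/12.01 = 0.431, n(H) = 0.4344/1.008 = 0.431, n(O) = 4.597/16.00 = 0.2873
Smallest is O at 0.2873 mol; normalising gives C 1.500, H 1.500, O 1.000
Scaling by 2: C 3.00, H 3.00, O 2.00 → C3H3O2
Empirical-formula mass = 71.05 g/mol
n = 286 / 71.05 = 4.03 ≈ 4
Molecular formula = (C3H3O2)×4 = C12H12O8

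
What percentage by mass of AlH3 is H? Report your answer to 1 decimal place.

Molar mass = 1(26.98) + 3(1.008) = 30.004 g/mol
Mass of H per mole = 3 × 1.008 = 3.024 g
% H = 3.024 / 30.004 × 100 = 10.1%

10.1%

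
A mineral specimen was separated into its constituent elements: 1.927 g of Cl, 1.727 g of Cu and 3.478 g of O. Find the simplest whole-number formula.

Cl2CuO8

n(Cl) = 1.927/35.45 = 0.05436, n(Cu) = 1.727/63.55 = 0.02718, n(O) = 3.478/16.00 = 0.2174
Divide by the smallest (0.02718 mol Cu): Cl 2.000, Cu 1.000, O 7.999
→ Cl2CuO8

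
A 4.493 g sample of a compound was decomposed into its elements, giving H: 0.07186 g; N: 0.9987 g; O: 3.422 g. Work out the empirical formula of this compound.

n(H) = 0.07186/1.008 = 0.07129, n(N) = 0.9987/14.01 = 0.07128, n(O) = 3.422/16.00 = 0.2139
Divide by the smallest (0.07128 mol N): H 1.000, N 1.000, O 3.000
Ratio ≈ 1:1:3, so the empirical formula is HNO3

HNO3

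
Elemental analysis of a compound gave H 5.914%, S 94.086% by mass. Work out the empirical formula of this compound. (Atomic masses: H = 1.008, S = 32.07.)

Assume 100 g: 5.914 g H, 94.086 g S.
H: 5.914 g ÷ 1.008 g/mol = 5.867 mol
S: 94.086 g ÷ 32.07 g/mol = 2.934 mol
Divide by the smallest (2.934 mol S): H 2.000, S 1.000
→ H2S

H2S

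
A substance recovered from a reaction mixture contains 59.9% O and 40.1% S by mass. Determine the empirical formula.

Assume 100 g: 59.9 g O, 40.1 g S.
O: 59.9 g ÷ 16.00 g/mol = 3.744 mol
S: 40.1 g ÷ 32.07 g/mol = 1.25 mol
Smallest is S at 1.25 mol; normalising gives O 2.994, S 1.000
≈ 3:1 → O3S

O3S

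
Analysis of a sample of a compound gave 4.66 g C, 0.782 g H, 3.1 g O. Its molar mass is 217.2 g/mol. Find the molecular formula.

n(C) = 4.66/12.01 = 0.388, n(H) = 0.782/1.008 = 0.7758, n(O) = 3.1/16.00 = 0.1938
Smallest is O at 0.1938 mol; normalising gives C 2.003, H 4.004, O 1.000
≈ 2:4:1 → C2H4O
Empirical-formula mass = 44.05 g/mol
n = 217.2 / 44.05 = 4.93 ≈ 5
Molecular formula = (C2H4O)×5 = C10H20O5

C10H20O5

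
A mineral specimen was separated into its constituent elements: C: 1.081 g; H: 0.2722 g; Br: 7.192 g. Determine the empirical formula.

CH3Br

Moles — C: 1.081 / 12.01 = 0.09001 mol; H: 0.2722 / 1.008 = 0.27 mol; Br: 7.192 / 79.90 = 0.09001 mol
Divide by the smallest (0.09001 mol C): C 1.000, H 3.000, Br 1.000
→ CH3Br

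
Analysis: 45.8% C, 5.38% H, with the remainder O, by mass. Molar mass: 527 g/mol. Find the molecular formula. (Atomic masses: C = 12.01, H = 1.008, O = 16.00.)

Assume 100 g: 45.8 g C, 5.38 g H, 48.82 g O.
n(C) = 45.8/12.01 = 3.813, n(H) = 5.38/1.008 = 5.337, n(O) = 48.82/16.00 = 3.051
Smallest is O at 3.051 mol; normalising gives C 1.250, H 1.749, O 1.000
Scaling by 4: C 5.00, H 7.00, O 4.00 → C5H7O4
Empirical-formula mass = 131.11 g/mol
n = 527 / 131.11 = 4.02 ≈ 4
Molecular formula = (C5H7O4)×4 = C20H28O16

C20H28O16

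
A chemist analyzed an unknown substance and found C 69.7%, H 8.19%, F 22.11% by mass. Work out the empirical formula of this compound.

Assume 100 g: 69.7 g C, 8.19 g H, 22.11 g F.
n(C) = 69.7/12.01 = 5.803, n(H) = 8.19/1.008 = 8.125, n(F) = 22.11/19.00 = 1.164
Smallest is F at 1.164 mol; normalising gives C 4.987, H 6.982, F 1.000
Ratio ≈ 5:7:1, so the empirical formula is C5H7F

C5H7F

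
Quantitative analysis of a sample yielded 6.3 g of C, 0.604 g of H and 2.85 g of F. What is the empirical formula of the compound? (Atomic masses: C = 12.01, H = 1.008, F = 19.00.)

C7H8F2

n(C) = 6.3/12.01 = 0.5246, n(H) = 0.604/1.008 = 0.5992, n(F) = 2.85/19.00 = 0.15
Ratios (÷ 0.15): C 3.497, H 3.995, F 1.000
Multiply by 2: C 6.99, H 7.99, F 2.00 → C7H8F2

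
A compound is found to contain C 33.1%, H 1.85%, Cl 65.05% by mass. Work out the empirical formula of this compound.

Assume 100 g: 33.1 g C, 1.85 g H, 65.05 g Cl.
C: 33.1 g ÷ 12.01 g/mol = 2.756 mol
H: 1.85 g ÷ 1.008 g/mol = 1.835 mol
Cl: 65.05 g ÷ 35.45 g/mol = 1.835 mol
Divide by the smallest (1.835 mol Cl): C 1.502, H 1.000, Cl 1.000
×2: C 3.00, H 2.00, Cl 2.00 → C3H2Cl2

C3H2Cl2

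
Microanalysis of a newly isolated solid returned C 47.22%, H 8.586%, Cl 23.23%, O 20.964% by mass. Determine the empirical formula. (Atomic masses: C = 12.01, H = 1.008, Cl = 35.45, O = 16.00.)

Assume 100 g: 47.22 g C, 8.586 g H, 23.23 g Cl, 20.964 g O.
n(C) = 47.22/12.01 = 3.932, n(H) = 8.586/1.008 = 8.518, n(Cl) = 23.23/35.45 = 0.6553, n(O) = 20.964/16.00 = 1.31
Ratios (÷ 0.6553): C 6.000, H 12.999, Cl 1.000, O 1.999
≈ 6:13:1:2 → C6H13ClO2

C6H13ClO2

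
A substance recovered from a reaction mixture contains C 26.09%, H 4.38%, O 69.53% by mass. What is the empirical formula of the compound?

Assume 100 g: 26.09 g C, 4.38 g H, 69.53 g O.
C: 26.09 g ÷ 12.01 g/mol = 2.172 mol
H: 4.38 g ÷ 1.008 g/mol = 4.345 mol
O: 69.53 g ÷ 16.00 g/mol = 4.346 mol
Smallest is C at 2.172 mol; normalising gives C 1.000, H 2.000, O 2.000
≈ 1:2:2 → CH2O2

CH2O2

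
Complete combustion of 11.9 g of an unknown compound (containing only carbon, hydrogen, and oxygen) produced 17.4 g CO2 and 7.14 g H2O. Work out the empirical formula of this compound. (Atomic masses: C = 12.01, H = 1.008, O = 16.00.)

CH2O

mol C = 17.4 / 44.01 = 0.3954; mass C = 0.3954 × 12.01 = 4.748 g
mol H = 2 × (7.14 / 18.02) = 0.7925; mass H = 0.7925 × 1.008 = 0.7988 g
mass O = 11.9 − (5.547) = 6.353 g → mol O = 0.3971
Smallest is C at 0.3954 mol; normalising gives C 1.000, H 2.004, O 1.004
Ratio ≈ 1:2:1, so the empirical formula is CH2O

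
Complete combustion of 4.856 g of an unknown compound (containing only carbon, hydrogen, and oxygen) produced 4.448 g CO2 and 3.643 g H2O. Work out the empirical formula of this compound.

CH4O2

mol C = 4.448 / 44.01 = 0.1011; mass C = 0.1011 × 12.01 = 1.214 g
mol H = 2 × (3.643 / 18.02) = 0.4043; mass H = 0.4043 × 1.008 = 0.4076 g
mass O = 4.856 − (1.621) = 3.235 g → mol O = 0.2022
Divide by the smallest (0.1011 mol C): C 1.000, H 4.001, O 2.000
Ratio ≈ 1:4:2, so the empirical formula is CH4O2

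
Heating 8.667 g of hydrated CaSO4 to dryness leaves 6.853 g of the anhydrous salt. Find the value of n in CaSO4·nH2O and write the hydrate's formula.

Mass of water lost = 8.667 − 6.853 = 1.814 g → 1.814 / 18.02 = 0.1007 mol H2O
Molar mass of CaSO4 = 136.15 g/mol → mol CaSO4 = 6.853 / 136.15 = 0.05033
n = 0.1007 / 0.05033 = 2.00 ≈ 2 → CaSO4·2H2O

CaSO4·2H2O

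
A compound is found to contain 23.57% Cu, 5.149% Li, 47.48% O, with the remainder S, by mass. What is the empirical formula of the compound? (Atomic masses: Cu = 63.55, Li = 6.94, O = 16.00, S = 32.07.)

Assume 100 g: 23.57 g Cu, 5.149 g Li, 47.48 g O, 23.801 g S.
Moles — Cu: 23.57 / 63.55 = 0.3709 mol; Li: 5.149 / 6.94 = 0.7419 mol; O: 47.48 / 16.00 = 2.967 mol; S: 23.801 / 32.07 = 0.7422 mol
Smallest is Cu at 0.3709 mol; normalising gives Cu 1.000, Li 2.000, O 8.001, S 2.001
→ CuLi2O8S2

CuLi2O8S2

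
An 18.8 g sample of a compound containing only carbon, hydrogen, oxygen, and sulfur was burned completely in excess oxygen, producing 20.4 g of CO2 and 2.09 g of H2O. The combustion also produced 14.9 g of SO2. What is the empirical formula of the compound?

mol C = 20.4 / 44.01 = 0.4635; mass C = 0.4635 × 12.01 = 5.567 g
mol H = 2 × (2.09 / 18.02) = 0.2320; mass H = 0.2320 × 1.008 = 0.2338 g
mol S = 14.9 / 64.07 = 0.2326; mass S = 7.458 g
mass O = 18.8 − (13.26) = 5.541 g → mol O = 0.3463
Divide by the smallest (0.232 mol H): C 1.998, H 1.000, O 1.493, S 1.003
×2: C 4.00, H 2.00, O 2.99, S 2.01 → C4H2O3S2

C4H2O3S2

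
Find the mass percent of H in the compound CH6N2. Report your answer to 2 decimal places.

Molar mass = 1(12.01) + 6(1.008) + 2(14.01) = 46.078 g/mol
Mass of H per mole = 6 × 1.008 = 6.048 g
% H = 6.048 / 46.078 × 100 = 13.13%

13.13%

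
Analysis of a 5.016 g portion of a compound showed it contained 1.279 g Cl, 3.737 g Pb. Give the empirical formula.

Cl2Pb

Cl: 1.279 g ÷ 35.45 g/mol = 0.03608 mol
Pb: 3.737 g ÷ 207.2 g/mol = 0.01804 mol
Divide by the smallest (0.01804 mol Pb): Cl 2.000, Pb 1.000
≈ 2:1 → Cl2Pb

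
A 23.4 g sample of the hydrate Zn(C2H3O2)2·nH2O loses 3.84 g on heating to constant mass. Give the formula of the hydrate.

Mass of anhydrous Zn(C2H3O2)2 = 23.4 − 3.84 = 19.56 g
mol H2O = 3.84 / 18.02 = 0.2131
Molar mass of Zn(C2H3O2)2 = 183.47 g/mol → mol Zn(C2H3O2)2 = 19.56 / 183.47 = 0.1066
n = 0.2131 / 0.1066 = 2.00 ≈ 2 → Zn(C2H3O2)2·2H2O

Zn(C2H3O2)2·2H2O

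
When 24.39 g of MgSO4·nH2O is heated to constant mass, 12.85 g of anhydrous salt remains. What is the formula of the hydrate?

MgSO4·6H2O

Mass of water lost = 24.39 − 12.85 = 11.54 g → 11.54 / 18.02 = 0.6404 mol H2O
Molar mass of MgSO4 = 120.38 g/mol → mol MgSO4 = 12.85 / 120.38 = 0.1067
n = 0.6404 / 0.1067 = 6.00 ≈ 6 → MgSO4·6H2O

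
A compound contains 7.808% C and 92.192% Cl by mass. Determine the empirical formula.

Assume 100 g: 7.808 g C, 92.192 g Cl.
Moles — C: 7.808 / 12.01 = 0.6501 mol; Cl: 92.192 / 35.45 = 2.601 mol
Ratios (÷ 0.6501): C 1.000, Cl 4.000
→ CCl4

CCl4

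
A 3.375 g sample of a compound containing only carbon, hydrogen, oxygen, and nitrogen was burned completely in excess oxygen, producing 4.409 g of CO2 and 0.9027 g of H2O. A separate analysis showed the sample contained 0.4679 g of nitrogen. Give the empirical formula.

C3H3NO3

mol C = 4.409 / 44.01 = 0.1002; mass C = 0.1002 × 12.01 = 1.203 g
mol H = 2 × (0.9027 / 18.02) = 0.1002; mass H = 0.1002 × 1.008 = 0.1010 g
mol N = 0.4679 / 14.01 = 0.03340
mass O = 3.375 − (1.772) = 1.603 g → mol O = 0.1002
Smallest is N at 0.0334 mol; normalising gives C 3.000, H 3.000, N 1.000, O 3.000
≈ 3:3:1:3 → C3H3NO3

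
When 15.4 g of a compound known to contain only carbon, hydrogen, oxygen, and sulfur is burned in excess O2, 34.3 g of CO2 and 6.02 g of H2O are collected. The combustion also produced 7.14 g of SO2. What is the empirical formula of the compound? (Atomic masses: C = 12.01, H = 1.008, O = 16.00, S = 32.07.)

C7H6OS

mol C = 34.3 / 44.01 = 0.7794; mass C = 0.7794 × 12.01 = 9.360 g
mol H = 2 × (6.02 / 18.02) = 0.6681; mass H = 0.6681 × 1.008 = 0.6735 g
mol S = 7.14 / 64.07 = 0.1114; mass S = 3.574 g
mass O = 15.4 − (13.61) = 1.792 g → mol O = 0.1120
Divide by the smallest (0.1114 mol S): C 6.994, H 5.996, O 1.005, S 1.000
≈ 7:6:1:1 → C7H6OS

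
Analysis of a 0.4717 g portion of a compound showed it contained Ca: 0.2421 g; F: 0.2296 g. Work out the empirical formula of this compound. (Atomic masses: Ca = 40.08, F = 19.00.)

CaF2

n(Ca) = 0.2421/40.08 = 0.00604, n(F) = 0.2296/19.00 = 0.01208
Smallest is Ca at 0.00604 mol; normalising gives Ca 1.000, F 2.001
≈ 1:2 → CaF2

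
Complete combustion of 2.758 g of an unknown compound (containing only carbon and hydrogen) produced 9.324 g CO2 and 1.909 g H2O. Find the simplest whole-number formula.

CH

mol C = 9.324 / 44.01 = 0.2119; mass C = 0.2119 × 12.01 = 2.544 g
mol H = 2 × (1.909 / 18.02) = 0.2119; mass H = 0.2119 × 1.008 = 0.2136 g
Divide by the smallest (0.2119 mol C): C 1.000, H 1.000
Ratio ≈ 1:1, so the empirical formula is CH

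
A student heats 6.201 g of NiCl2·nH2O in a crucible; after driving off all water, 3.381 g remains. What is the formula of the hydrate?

NiCl2·6H2O

Mass of water lost = 6.201 − 3.381 = 2.82 g → 2.82 / 18.02 = 0.1565 mol H2O
Molar mass of NiCl2 = 129.59 g/mol → mol NiCl2 = 3.381 / 129.59 = 0.02609
n = 0.1565 / 0.02609 = 6.00 ≈ 6 → NiCl2·6H2O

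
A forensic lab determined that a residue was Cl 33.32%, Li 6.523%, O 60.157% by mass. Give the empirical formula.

ClLiO4

Assume 100 g: 33.32 g Cl, 6.523 g Li, 60.157 g O.
n(Cl) = 33.32/35.45 = 0.9399, n(Li) = 6.523/6.94 = 0.9399, n(O) = 60.157/16.00 = 3.76
Smallest is Li at 0.9399 mol; normalising gives Cl 1.000, Li 1.000, O 4.000
≈ 1:1:4 → ClLiO4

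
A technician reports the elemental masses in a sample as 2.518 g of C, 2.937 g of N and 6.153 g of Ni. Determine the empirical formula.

C2N2Ni

Moles — C: 2.518 / 12.01 = 0.2097 mol; N: 2.937 / 14.01 = 0.2096 mol; Ni: 6.153 / 58.69 = 0.1048 mol
Ratios (÷ 0.1048): C 2.000, N 2.000, Ni 1.000
≈ 2:2:1 → C2N2Ni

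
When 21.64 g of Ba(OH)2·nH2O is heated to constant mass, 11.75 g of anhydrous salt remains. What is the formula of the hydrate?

Ba(OH)2·8H2O

Mass of water lost = 21.64 − 11.75 = 9.89 g → 9.89 / 18.02 = 0.5488 mol H2O
Molar mass of Ba(OH)2 = 171.35 g/mol → mol Ba(OH)2 = 11.75 / 171.35 = 0.06857
n = 0.5488 / 0.06857 = 8.00 ≈ 8 → Ba(OH)2·8H2O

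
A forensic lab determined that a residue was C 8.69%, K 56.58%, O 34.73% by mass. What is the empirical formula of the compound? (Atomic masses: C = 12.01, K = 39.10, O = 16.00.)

Assume 100 g: 8.69 g C, 56.58 g K, 34.73 g O.
n(C) = 8.69/12.01 = 0.7236, n(K) = 56.58/39.10 = 1.447, n(O) = 34.73/16.00 = 2.171
Smallest is C at 0.7236 mol; normalising gives C 1.000, K 2.000, O 3.000
Ratio ≈ 1:2:3, so the empirical formula is CK2O3

CK2O3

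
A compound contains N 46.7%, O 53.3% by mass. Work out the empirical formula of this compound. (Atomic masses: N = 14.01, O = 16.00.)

Assume 100 g: 46.7 g N, 53.3 g O.
Moles — N: 46.7 / 14.01 = 3.333 mol; O: 53.3 / 16.00 = 3.331 mol
Smallest is O at 3.331 mol; normalising gives N 1.001, O 1.000
→ NO

NO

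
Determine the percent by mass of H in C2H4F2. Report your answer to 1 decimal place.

Molar mass = 2(12.01) + 4(1.008) + 2(19.00) = 66.052 g/mol
Mass of H per mole = 4 × 1.008 = 4.032 g
% H = 4.032 / 66.052 × 100 = 6.1%

6.1%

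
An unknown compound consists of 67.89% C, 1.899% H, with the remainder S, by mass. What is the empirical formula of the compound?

Assume 100 g: 67.89 g C, 1.899 g H, 30.211 g S.
C: 67.89 g ÷ 12.01 g/mol = 5.653 mol
H: 1.899 g ÷ 1.008 g/mol = 1.884 mol
S: 30.211 g ÷ 32.07 g/mol = 0.942 mol
Divide by the smallest (0.942 mol S): C 6.001, H 2.000, S 1.000
≈ 6:2:1 → C6H2S

C6H2S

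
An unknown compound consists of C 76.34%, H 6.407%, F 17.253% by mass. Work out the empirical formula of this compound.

Assume 100 g: 76.34 g C, 6.407 g H, 17.253 g F.
n(C) = 76.34/12.01 = 6.356, n(H) = 6.407/1.008 = 6.356, n(F) = 17.253/19.00 = 0.9081
Smallest is F at 0.9081 mol; normalising gives C 7.000, H 7.000, F 1.000
≈ 7:7:1 → C7H7F

C7H7F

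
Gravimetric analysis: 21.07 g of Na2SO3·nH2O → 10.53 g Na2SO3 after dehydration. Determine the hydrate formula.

Na2SO3·7H2O

Mass of water lost = 21.07 − 10.53 = 10.54 g → 10.54 / 18.02 = 0.5849 mol H2O
Molar mass of Na2SO3 = 126.05 g/mol → mol Na2SO3 = 10.53 / 126.05 = 0.08354
n = 0.5849 / 0.08354 = 7.00 ≈ 7 → Na2SO3·7H2O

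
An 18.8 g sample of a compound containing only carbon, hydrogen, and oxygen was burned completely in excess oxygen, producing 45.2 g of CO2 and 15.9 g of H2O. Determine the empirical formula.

C7H12O2

mol C = 45.2 / 44.01 = 1.027; mass C = 1.027 × 12.01 = 12.33 g
mol H = 2 × (15.9 / 18.02) = 1.765; mass H = 1.765 × 1.008 = 1.779 g
mass O = 18.8 − (14.11) = 4.686 g → mol O = 0.2929
Ratios (÷ 0.2929): C 3.506, H 6.025, O 1.000
Scaling by 2: C 7.01, H 12.05, O 2.00 → C7H12O2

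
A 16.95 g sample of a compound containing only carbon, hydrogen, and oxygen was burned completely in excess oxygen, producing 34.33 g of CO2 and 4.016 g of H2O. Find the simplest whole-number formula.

mol C = 34.33 / 44.01 = 0.7800; mass C = 0.7800 × 12.01 = 9.368 g
mol H = 2 × (4.016 / 18.02) = 0.4457; mass H = 0.4457 × 1.008 = 0.4493 g
mass O = 16.95 − (9.818) = 7.132 g → mol O = 0.4458
Smallest is H at 0.4457 mol; normalising gives C 1.750, H 1.000, O 1.000
×4: C 7.00, H 4.00, O 4.00 → C7H4O4

C7H4O4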